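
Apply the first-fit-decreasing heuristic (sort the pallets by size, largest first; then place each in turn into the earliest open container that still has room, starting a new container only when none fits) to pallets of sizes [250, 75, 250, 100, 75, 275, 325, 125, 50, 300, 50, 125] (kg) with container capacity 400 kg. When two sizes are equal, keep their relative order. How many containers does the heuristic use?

6

Sorted descending: 325, 300, 275, 250, 250, 125, 125, 100, 75, 75, 50, 50.
  325 → container 1 (new)  [load 325/400]
  300 → container 2 (new)  [load 300/400]
  275 → container 3 (new)  [load 275/400]
  250 → container 4 (new)  [load 250/400]
  250 → container 5 (new)  [load 250/400]
  125 → container 3  [load 400/400]
  125 → container 4  [load 375/400]
  100 → container 2  [load 400/400]
  75 → container 1  [load 400/400]
  75 → container 5  [load 325/400]
  50 → container 5  [load 375/400]
  50 → container 6 (new)  [load 50/400]
6 containers opened.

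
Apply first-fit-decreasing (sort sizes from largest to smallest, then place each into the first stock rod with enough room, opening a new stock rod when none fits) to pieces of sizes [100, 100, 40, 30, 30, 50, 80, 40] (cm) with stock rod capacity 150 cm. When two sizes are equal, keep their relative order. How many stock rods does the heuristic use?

4

Sorted descending: 100, 100, 80, 50, 40, 40, 30, 30.
  100 → stock rod 1 (new)  [load 100/150]
  100 → stock rod 2 (new)  [load 100/150]
  80 → stock rod 3 (new)  [load 80/150]
  50 → stock rod 1  [load 150/150]
  40 → stock rod 2  [load 140/150]
  40 → stock rod 3  [load 120/150]
  30 → stock rod 3  [load 150/150]
  30 → stock rod 4 (new)  [load 30/150]
4 stock rods opened.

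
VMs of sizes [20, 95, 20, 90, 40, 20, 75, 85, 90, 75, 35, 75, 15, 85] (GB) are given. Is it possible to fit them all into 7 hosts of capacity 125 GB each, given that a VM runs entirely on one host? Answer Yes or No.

Total = 820 GB; ⌈820/125⌉ = 7.
8 VMs each exceed half the capacity and cannot share a host, forcing at least 8 hosts.
At least 8 hosts are required, but only 7 are allowed.

No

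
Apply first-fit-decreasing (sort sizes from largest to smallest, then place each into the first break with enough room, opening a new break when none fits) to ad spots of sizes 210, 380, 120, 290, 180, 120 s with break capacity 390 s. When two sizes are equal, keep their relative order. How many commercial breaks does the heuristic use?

4

Sorted descending: 380, 290, 210, 180, 120, 120.
  380 → break 1 (new)  [load 380/390]
  290 → break 2 (new)  [load 290/390]
  210 → break 3 (new)  [load 210/390]
  180 → break 3  [load 390/390]
  120 → break 4 (new)  [load 120/390]
  120 → break 4  [load 240/390]
4 commercial breaks opened.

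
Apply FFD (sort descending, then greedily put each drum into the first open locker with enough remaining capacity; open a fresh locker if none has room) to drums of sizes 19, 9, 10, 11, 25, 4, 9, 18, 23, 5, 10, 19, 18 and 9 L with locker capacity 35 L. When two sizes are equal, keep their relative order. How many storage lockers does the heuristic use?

6

Sorted descending: 25, 23, 19, 19, 18, 18, 11, 10, 10, 9, 9, 9, 5, 4.
  25 → locker 1 (new)  [load 25/35]
  23 → locker 2 (new)  [load 23/35]
  19 → locker 3 (new)  [load 19/35]
  19 → locker 4 (new)  [load 19/35]
  18 → locker 5 (new)  [load 18/35]
  18 → locker 6 (new)  [load 18/35]
  11 → locker 2  [load 34/35]
  10 → locker 1  [load 35/35]
  10 → locker 3  [load 29/35]
  9 → locker 4  [load 28/35]
  9 → locker 5  [load 27/35]
  9 → locker 6  [load 27/35]
  5 → locker 3  [load 34/35]
  4 → locker 4  [load 32/35]
6 storage lockers opened.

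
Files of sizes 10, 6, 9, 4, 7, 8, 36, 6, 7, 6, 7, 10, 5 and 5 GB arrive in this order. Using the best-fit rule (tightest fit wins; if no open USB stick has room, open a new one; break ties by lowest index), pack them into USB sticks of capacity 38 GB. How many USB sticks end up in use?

  10 → USB stick 1 (new)  [load 10/38]
  6 → USB stick 1  [load 16/38]
  9 → USB stick 1  [load 25/38]
  4 → USB stick 1  [load 29/38]
  7 → USB stick 1  [load 36/38]
  8 → USB stick 2 (new)  [load 8/38]
  36 → USB stick 3 (new)  [load 36/38]
  6 → USB stick 2  [load 14/38]
  7 → USB stick 2  [load 21/38]
  6 → USB stick 2  [load 27/38]
  7 → USB stick 2  [load 34/38]
  10 → USB stick 4 (new)  [load 10/38]
  5 → USB stick 4  [load 15/38]
  5 → USB stick 4  [load 20/38]
4 USB sticks opened.

4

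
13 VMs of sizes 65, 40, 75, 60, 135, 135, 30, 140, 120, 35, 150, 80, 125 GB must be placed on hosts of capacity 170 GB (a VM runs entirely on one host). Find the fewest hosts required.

Total = 150 + 140 + 135 + 135 + 125 + 120 + 80 + 75 + 65 + 60 + 40 + 35 + 30 = 1190 GB.
Lower bound: ⌈1190/170⌉ = 7 hosts.
A packing using 8 hosts:
  host 1: 150 = 150
  host 2: 140 + 30 = 170
  host 3: 135 + 35 = 170
  host 4: 135 = 135
  host 5: 125 + 40 = 165
  host 6: 120 = 120
  host 7: 80 + 75 = 155
  host 8: 65 + 60 = 125
No arrangement into 7 hosts stays within capacity, so 8 is optimal.

8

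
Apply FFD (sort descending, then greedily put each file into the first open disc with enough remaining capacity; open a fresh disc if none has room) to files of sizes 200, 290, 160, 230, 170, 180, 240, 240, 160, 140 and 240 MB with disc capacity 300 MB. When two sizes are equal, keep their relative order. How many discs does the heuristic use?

Sorted descending: 290, 240, 240, 240, 230, 200, 180, 170, 160, 160, 140.
  290 → disc 1 (new)  [load 290/300]
  240 → disc 2 (new)  [load 240/300]
  240 → disc 3 (new)  [load 240/300]
  240 → disc 4 (new)  [load 240/300]
  230 → disc 5 (new)  [load 230/300]
  200 → disc 6 (new)  [load 200/300]
  180 → disc 7 (new)  [load 180/300]
  170 → disc 8 (new)  [load 170/300]
  160 → disc 9 (new)  [load 160/300]
  160 → disc 10 (new)  [load 160/300]
  140 → disc 9  [load 300/300]
10 discs opened.

10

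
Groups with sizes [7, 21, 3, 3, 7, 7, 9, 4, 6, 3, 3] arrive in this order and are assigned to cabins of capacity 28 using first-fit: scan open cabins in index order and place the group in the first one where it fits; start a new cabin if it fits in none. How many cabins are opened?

3

  7 → cabin 1 (new)  [load 7/28]
  21 → cabin 1  [load 28/28]
  3 → cabin 2 (new)  [load 3/28]
  3 → cabin 2  [load 6/28]
  7 → cabin 2  [load 13/28]
  7 → cabin 2  [load 20/28]
  9 → cabin 3 (new)  [load 9/28]
  4 → cabin 2  [load 24/28]
  6 → cabin 3  [load 15/28]
  3 → cabin 2  [load 27/28]
  3 → cabin 3  [load 18/28]
3 cabins opened.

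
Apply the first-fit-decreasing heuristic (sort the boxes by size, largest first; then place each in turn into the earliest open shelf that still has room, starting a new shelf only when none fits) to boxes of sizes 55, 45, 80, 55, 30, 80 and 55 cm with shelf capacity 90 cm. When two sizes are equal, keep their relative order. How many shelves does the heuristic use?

6

Sorted descending: 80, 80, 55, 55, 55, 45, 30.
  80 → shelf 1 (new)  [load 80/90]
  80 → shelf 2 (new)  [load 80/90]
  55 → shelf 3 (new)  [load 55/90]
  55 → shelf 4 (new)  [load 55/90]
  55 → shelf 5 (new)  [load 55/90]
  45 → shelf 6 (new)  [load 45/90]
  30 → shelf 3  [load 85/90]
6 shelves opened.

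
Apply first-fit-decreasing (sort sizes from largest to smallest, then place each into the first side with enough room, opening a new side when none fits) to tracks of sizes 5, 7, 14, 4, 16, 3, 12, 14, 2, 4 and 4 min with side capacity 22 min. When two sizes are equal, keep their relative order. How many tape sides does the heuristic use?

Sorted descending: 16, 14, 14, 12, 7, 5, 4, 4, 4, 3, 2.
  16 → side 1 (new)  [load 16/22]
  14 → side 2 (new)  [load 14/22]
  14 → side 3 (new)  [load 14/22]
  12 → side 4 (new)  [load 12/22]
  7 → side 2  [load 21/22]
  5 → side 1  [load 21/22]
  4 → side 3  [load 18/22]
  4 → side 3  [load 22/22]
  4 → side 4  [load 16/22]
  3 → side 4  [load 19/22]
  2 → side 4  [load 21/22]
4 tape sides opened.

4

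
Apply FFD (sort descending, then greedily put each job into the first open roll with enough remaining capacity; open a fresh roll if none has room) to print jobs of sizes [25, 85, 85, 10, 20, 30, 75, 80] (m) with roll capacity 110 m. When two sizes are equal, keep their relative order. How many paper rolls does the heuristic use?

4

Sorted descending: 85, 85, 80, 75, 30, 25, 20, 10.
  85 → roll 1 (new)  [load 85/110]
  85 → roll 2 (new)  [load 85/110]
  80 → roll 3 (new)  [load 80/110]
  75 → roll 4 (new)  [load 75/110]
  30 → roll 3  [load 110/110]
  25 → roll 1  [load 110/110]
  20 → roll 2  [load 105/110]
  10 → roll 4  [load 85/110]
4 paper rolls opened.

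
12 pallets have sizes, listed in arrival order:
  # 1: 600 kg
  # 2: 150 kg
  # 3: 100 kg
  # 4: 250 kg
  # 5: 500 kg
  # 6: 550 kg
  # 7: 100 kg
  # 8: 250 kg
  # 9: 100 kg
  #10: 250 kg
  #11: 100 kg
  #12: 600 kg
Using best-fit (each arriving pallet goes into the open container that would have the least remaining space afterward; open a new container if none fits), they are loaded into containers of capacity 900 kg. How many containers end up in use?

5

  600 → container 1 (new)  [load 600/900]
  150 → container 1  [load 750/900]
  100 → container 1  [load 850/900]
  250 → container 2 (new)  [load 250/900]
  500 → container 2  [load 750/900]
  550 → container 3 (new)  [load 550/900]
  100 → container 2  [load 850/900]
  250 → container 3  [load 800/900]
  100 → container 3  [load 900/900]
  250 → container 4 (new)  [load 250/900]
  100 → container 4  [load 350/900]
  600 → container 5 (new)  [load 600/900]
5 containers opened.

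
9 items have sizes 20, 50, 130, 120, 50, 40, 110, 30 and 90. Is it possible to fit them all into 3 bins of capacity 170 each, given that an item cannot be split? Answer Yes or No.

Total = 640; ⌈640/170⌉ = 4.
At least 4 bins are required, but only 3 are allowed.

No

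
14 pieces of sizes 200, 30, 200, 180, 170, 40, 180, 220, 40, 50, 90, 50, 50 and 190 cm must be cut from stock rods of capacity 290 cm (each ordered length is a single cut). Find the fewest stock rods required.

Total = 220 + 200 + 200 + 190 + 180 + 180 + 170 + 90 + 50 + 50 + 50 + 40 + 40 + 30 = 1690 cm.
Lower bound: ⌈1690/290⌉ = 6 stock rods.
Also, 7 pieces each exceed 145 cm, and no two of those can share a stock rod, so at least 7 stock rods are needed.
A packing using 7 stock rods:
  stock rod 1: 220 + 50 = 270
  stock rod 2: 200 + 90 = 290
  stock rod 3: 200 + 50 + 40 = 290
  stock rod 4: 190 + 50 + 40 = 280
  stock rod 5: 180 + 30 = 210
  stock rod 6: 180 = 180
  stock rod 7: 170 = 170
This matches the lower bound, so 7 is optimal.

7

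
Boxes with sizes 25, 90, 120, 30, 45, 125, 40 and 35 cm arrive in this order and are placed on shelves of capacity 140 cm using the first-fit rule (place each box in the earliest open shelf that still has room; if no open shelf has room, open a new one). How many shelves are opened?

  25 → shelf 1 (new)  [load 25/140]
  90 → shelf 1  [load 115/140]
  120 → shelf 2 (new)  [load 120/140]
  30 → shelf 3 (new)  [load 30/140]
  45 → shelf 3  [load 75/140]
  125 → shelf 4 (new)  [load 125/140]
  40 → shelf 3  [load 115/140]
  35 → shelf 5 (new)  [load 35/140]
5 shelves opened.

5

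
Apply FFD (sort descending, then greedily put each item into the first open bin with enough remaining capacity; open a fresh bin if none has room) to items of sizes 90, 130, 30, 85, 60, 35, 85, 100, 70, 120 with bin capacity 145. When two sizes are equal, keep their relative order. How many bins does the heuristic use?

Sorted descending: 130, 120, 100, 90, 85, 85, 70, 60, 35, 30.
  130 → bin 1 (new)  [load 130/145]
  120 → bin 2 (new)  [load 120/145]
  100 → bin 3 (new)  [load 100/145]
  90 → bin 4 (new)  [load 90/145]
  85 → bin 5 (new)  [load 85/145]
  85 → bin 6 (new)  [load 85/145]
  70 → bin 7 (new)  [load 70/145]
  60 → bin 5  [load 145/145]
  35 → bin 3  [load 135/145]
  30 → bin 4  [load 120/145]
7 bins opened.

7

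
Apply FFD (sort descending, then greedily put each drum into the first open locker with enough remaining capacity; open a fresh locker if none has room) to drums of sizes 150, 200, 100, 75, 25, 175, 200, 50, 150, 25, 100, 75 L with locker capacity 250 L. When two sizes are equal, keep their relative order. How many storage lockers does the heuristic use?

6

Sorted descending: 200, 200, 175, 150, 150, 100, 100, 75, 75, 50, 25, 25.
  200 → locker 1 (new)  [load 200/250]
  200 → locker 2 (new)  [load 200/250]
  175 → locker 3 (new)  [load 175/250]
  150 → locker 4 (new)  [load 150/250]
  150 → locker 5 (new)  [load 150/250]
  100 → locker 4  [load 250/250]
  100 → locker 5  [load 250/250]
  75 → locker 3  [load 250/250]
  75 → locker 6 (new)  [load 75/250]
  50 → locker 1  [load 250/250]
  25 → locker 2  [load 225/250]
  25 → locker 2  [load 250/250]
6 storage lockers opened.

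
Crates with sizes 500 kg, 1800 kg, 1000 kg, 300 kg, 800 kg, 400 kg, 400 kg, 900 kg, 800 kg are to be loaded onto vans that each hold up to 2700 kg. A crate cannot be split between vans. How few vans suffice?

3

Total = 1800 + 1000 + 900 + 800 + 800 + 500 + 400 + 400 + 300 = 6900 kg.
Lower bound: ⌈6900/2700⌉ = 3 vans.
A packing using 3 vans:
  van 1: 1800 + 900 = 2700
  van 2: 1000 + 800 + 800 = 2600
  van 3: 500 + 400 + 400 + 300 = 1600
This matches the lower bound, so 3 is optimal.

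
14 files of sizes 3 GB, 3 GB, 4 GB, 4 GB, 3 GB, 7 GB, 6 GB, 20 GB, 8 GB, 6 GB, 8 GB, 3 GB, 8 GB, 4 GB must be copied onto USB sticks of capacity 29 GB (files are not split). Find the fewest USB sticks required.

3

Total = 20 + 8 + 8 + 8 + 7 + 6 + 6 + 4 + 4 + 4 + 3 + 3 + 3 + 3 = 87 GB.
Lower bound: ⌈87/29⌉ = 3 USB sticks.
A packing using 3 USB sticks:
  USB stick 1: 20 + 6 + 3 = 29
  USB stick 2: 8 + 8 + 7 + 6 = 29
  USB stick 3: 8 + 4 + 4 + 4 + 3 + 3 + 3 = 29
This matches the lower bound, so 3 is optimal.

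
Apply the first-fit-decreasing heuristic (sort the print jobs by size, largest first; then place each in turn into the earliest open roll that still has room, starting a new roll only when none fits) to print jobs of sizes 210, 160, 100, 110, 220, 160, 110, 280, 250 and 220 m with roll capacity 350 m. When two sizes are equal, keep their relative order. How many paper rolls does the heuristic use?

6

Sorted descending: 280, 250, 220, 220, 210, 160, 160, 110, 110, 100.
  280 → roll 1 (new)  [load 280/350]
  250 → roll 2 (new)  [load 250/350]
  220 → roll 3 (new)  [load 220/350]
  220 → roll 4 (new)  [load 220/350]
  210 → roll 5 (new)  [load 210/350]
  160 → roll 6 (new)  [load 160/350]
  160 → roll 6  [load 320/350]
  110 → roll 3  [load 330/350]
  110 → roll 4  [load 330/350]
  100 → roll 2  [load 350/350]
6 paper rolls opened.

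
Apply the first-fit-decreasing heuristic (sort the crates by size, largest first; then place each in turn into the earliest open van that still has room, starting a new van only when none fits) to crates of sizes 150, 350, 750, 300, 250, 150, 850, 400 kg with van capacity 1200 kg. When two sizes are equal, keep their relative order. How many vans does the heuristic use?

3

Sorted descending: 850, 750, 400, 350, 300, 250, 150, 150.
  850 → van 1 (new)  [load 850/1200]
  750 → van 2 (new)  [load 750/1200]
  400 → van 2  [load 1150/1200]
  350 → van 1  [load 1200/1200]
  300 → van 3 (new)  [load 300/1200]
  250 → van 3  [load 550/1200]
  150 → van 3  [load 700/1200]
  150 → van 3  [load 850/1200]
3 vans opened.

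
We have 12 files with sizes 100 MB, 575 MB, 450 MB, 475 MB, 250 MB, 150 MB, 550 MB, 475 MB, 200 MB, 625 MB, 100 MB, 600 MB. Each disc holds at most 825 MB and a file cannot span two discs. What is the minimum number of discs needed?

7

Total = 625 + 600 + 575 + 550 + 475 + 475 + 450 + 250 + 200 + 150 + 100 + 100 = 4550 MB.
Lower bound: ⌈4550/825⌉ = 6 discs.
Also, 7 files each exceed 825/2 MB, and no two of those can share a disc, so at least 7 discs are needed.
A packing using 7 discs:
  disc 1: 625 + 200 = 825
  disc 2: 600 + 150 = 750
  disc 3: 575 + 250 = 825
  disc 4: 550 + 100 + 100 = 750
  disc 5: 475 = 475
  disc 6: 475 = 475
  disc 7: 450 = 450
This matches the lower bound, so 7 is optimal.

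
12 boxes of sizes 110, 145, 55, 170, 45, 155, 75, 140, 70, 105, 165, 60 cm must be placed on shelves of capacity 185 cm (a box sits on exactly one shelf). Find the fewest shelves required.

8

Total = 170 + 165 + 155 + 145 + 140 + 110 + 105 + 75 + 70 + 60 + 55 + 45 = 1295 cm.
Lower bound: ⌈1295/185⌉ = 7 shelves.
A packing using 8 shelves:
  shelf 1: 170 = 170
  shelf 2: 165 = 165
  shelf 3: 155 = 155
  shelf 4: 145 = 145
  shelf 5: 140 + 45 = 185
  shelf 6: 110 + 75 = 185
  shelf 7: 105 + 70 = 175
  shelf 8: 60 + 55 = 115
No arrangement into 7 shelves stays within capacity, so 8 is optimal.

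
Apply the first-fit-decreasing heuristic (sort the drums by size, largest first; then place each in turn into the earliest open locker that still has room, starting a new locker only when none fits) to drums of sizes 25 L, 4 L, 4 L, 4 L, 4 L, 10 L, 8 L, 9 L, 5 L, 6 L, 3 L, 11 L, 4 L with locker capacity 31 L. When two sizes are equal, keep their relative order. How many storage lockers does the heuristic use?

Sorted descending: 25, 11, 10, 9, 8, 6, 5, 4, 4, 4, 4, 4, 3.
  25 → locker 1 (new)  [load 25/31]
  11 → locker 2 (new)  [load 11/31]
  10 → locker 2  [load 21/31]
  9 → locker 2  [load 30/31]
  8 → locker 3 (new)  [load 8/31]
  6 → locker 1  [load 31/31]
  5 → locker 3  [load 13/31]
  4 → locker 3  [load 17/31]
  4 → locker 3  [load 21/31]
  4 → locker 3  [load 25/31]
  4 → locker 3  [load 29/31]
  4 → locker 4 (new)  [load 4/31]
  3 → locker 4  [load 7/31]
4 storage lockers opened.

4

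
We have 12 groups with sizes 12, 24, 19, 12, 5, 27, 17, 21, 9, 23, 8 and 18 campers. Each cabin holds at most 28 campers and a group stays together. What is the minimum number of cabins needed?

Total = 27 + 24 + 23 + 21 + 19 + 18 + 17 + 12 + 12 + 9 + 8 + 5 = 195 campers.
Lower bound: ⌈195/28⌉ = 7 cabins.
A packing using 8 cabins:
  cabin 1: 27 = 27
  cabin 2: 24 = 24
  cabin 3: 23 + 5 = 28
  cabin 4: 21 = 21
  cabin 5: 19 + 9 = 28
  cabin 6: 18 + 8 = 26
  cabin 7: 17 = 17
  cabin 8: 12 + 12 = 24
No arrangement into 7 cabins stays within capacity, so 8 is optimal.

8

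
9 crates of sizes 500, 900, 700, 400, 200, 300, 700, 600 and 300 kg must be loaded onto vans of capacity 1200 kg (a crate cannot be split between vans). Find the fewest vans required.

4

Total = 900 + 700 + 700 + 600 + 500 + 400 + 300 + 300 + 200 = 4600 kg.
Lower bound: ⌈4600/1200⌉ = 4 vans.
A packing using 4 vans:
  van 1: 900 + 300 = 1200
  van 2: 700 + 500 = 1200
  van 3: 700 + 400 = 1100
  van 4: 600 + 300 + 200 = 1100
This matches the lower bound, so 4 is optimal.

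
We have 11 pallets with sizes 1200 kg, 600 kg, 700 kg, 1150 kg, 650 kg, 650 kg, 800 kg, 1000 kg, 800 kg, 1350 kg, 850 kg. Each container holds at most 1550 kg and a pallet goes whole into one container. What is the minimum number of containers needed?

Total = 1350 + 1200 + 1150 + 1000 + 850 + 800 + 800 + 700 + 650 + 650 + 600 = 9750 kg.
Lower bound: ⌈9750/1550⌉ = 7 containers.
A packing using 8 containers:
  container 1: 1350 = 1350
  container 2: 1200 = 1200
  container 3: 1150 = 1150
  container 4: 1000 = 1000
  container 5: 850 + 700 = 1550
  container 6: 800 + 650 = 1450
  container 7: 800 + 650 = 1450
  container 8: 600 = 600
No arrangement into 7 containers stays within capacity, so 8 is optimal.

8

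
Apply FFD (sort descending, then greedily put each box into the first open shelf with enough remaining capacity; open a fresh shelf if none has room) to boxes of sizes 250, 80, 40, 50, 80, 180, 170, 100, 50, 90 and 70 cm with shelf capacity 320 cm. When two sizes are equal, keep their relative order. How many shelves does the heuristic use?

Sorted descending: 250, 180, 170, 100, 90, 80, 80, 70, 50, 50, 40.
  250 → shelf 1 (new)  [load 250/320]
  180 → shelf 2 (new)  [load 180/320]
  170 → shelf 3 (new)  [load 170/320]
  100 → shelf 2  [load 280/320]
  90 → shelf 3  [load 260/320]
  80 → shelf 4 (new)  [load 80/320]
  80 → shelf 4  [load 160/320]
  70 → shelf 1  [load 320/320]
  50 → shelf 3  [load 310/320]
  50 → shelf 4  [load 210/320]
  40 → shelf 2  [load 320/320]
4 shelves opened.

4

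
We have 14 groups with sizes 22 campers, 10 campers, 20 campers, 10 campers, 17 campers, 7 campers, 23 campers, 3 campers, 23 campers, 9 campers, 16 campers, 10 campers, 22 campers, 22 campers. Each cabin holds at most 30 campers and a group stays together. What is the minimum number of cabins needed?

9

Total = 23 + 23 + 22 + 22 + 22 + 20 + 17 + 16 + 10 + 10 + 10 + 9 + 7 + 3 = 214 campers.
Lower bound: ⌈214/30⌉ = 8 cabins.
A packing using 9 cabins:
  cabin 1: 23 + 7 = 30
  cabin 2: 23 + 3 = 26
  cabin 3: 22 = 22
  cabin 4: 22 = 22
  cabin 5: 22 = 22
  cabin 6: 20 + 10 = 30
  cabin 7: 17 + 10 = 27
  cabin 8: 16 + 10 = 26
  cabin 9: 9 = 9
No arrangement into 8 cabins stays within capacity, so 9 is optimal.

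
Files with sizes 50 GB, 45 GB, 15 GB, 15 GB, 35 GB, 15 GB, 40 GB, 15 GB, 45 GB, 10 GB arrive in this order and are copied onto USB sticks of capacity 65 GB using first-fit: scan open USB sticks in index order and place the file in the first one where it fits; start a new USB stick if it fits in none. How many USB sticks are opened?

5

  50 → USB stick 1 (new)  [load 50/65]
  45 → USB stick 2 (new)  [load 45/65]
  15 → USB stick 1  [load 65/65]
  15 → USB stick 2  [load 60/65]
  35 → USB stick 3 (new)  [load 35/65]
  15 → USB stick 3  [load 50/65]
  40 → USB stick 4 (new)  [load 40/65]
  15 → USB stick 3  [load 65/65]
  45 → USB stick 5 (new)  [load 45/65]
  10 → USB stick 4  [load 50/65]
5 USB sticks opened.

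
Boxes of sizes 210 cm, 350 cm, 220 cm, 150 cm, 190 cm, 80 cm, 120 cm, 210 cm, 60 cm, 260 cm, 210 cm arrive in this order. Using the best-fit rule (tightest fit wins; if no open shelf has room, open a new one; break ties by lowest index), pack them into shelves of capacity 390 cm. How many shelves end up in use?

  210 → shelf 1 (new)  [load 210/390]
  350 → shelf 2 (new)  [load 350/390]
  220 → shelf 3 (new)  [load 220/390]
  150 → shelf 3  [load 370/390]
  190 → shelf 4 (new)  [load 190/390]
  80 → shelf 1  [load 290/390]
  120 → shelf 4  [load 310/390]
  210 → shelf 5 (new)  [load 210/390]
  60 → shelf 4  [load 370/390]
  260 → shelf 6 (new)  [load 260/390]
  210 → shelf 7 (new)  [load 210/390]
7 shelves opened.

7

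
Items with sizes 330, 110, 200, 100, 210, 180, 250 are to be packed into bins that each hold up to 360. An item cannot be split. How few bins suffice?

Total = 330 + 250 + 210 + 200 + 180 + 110 + 100 = 1380.
Lower bound: ⌈1380/360⌉ = 4 bins.
A packing using 5 bins:
  bin 1: 330 = 330
  bin 2: 250 + 110 = 360
  bin 3: 210 + 100 = 310
  bin 4: 200 = 200
  bin 5: 180 = 180
No arrangement into 4 bins stays within capacity, so 5 is optimal.

5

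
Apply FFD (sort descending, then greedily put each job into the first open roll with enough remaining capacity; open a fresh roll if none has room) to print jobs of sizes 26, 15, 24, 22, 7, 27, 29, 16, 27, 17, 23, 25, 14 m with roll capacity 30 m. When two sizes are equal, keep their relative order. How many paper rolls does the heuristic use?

Sorted descending: 29, 27, 27, 26, 25, 24, 23, 22, 17, 16, 15, 14, 7.
  29 → roll 1 (new)  [load 29/30]
  27 → roll 2 (new)  [load 27/30]
  27 → roll 3 (new)  [load 27/30]
  26 → roll 4 (new)  [load 26/30]
  25 → roll 5 (new)  [load 25/30]
  24 → roll 6 (new)  [load 24/30]
  23 → roll 7 (new)  [load 23/30]
  22 → roll 8 (new)  [load 22/30]
  17 → roll 9 (new)  [load 17/30]
  16 → roll 10 (new)  [load 16/30]
  15 → roll 11 (new)  [load 15/30]
  14 → roll 10  [load 30/30]
  7 → roll 7  [load 30/30]
11 paper rolls opened.

11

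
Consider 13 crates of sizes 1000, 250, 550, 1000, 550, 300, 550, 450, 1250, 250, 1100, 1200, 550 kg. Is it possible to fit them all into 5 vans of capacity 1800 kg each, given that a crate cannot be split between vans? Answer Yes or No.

Total = 9000 kg; ⌈9000/1800⌉ = 5.
The bound of 5 does not rule out 5, but exhaustive search shows no assignment into 5 vans of capacity 1800 kg exists — the minimum is 6.

No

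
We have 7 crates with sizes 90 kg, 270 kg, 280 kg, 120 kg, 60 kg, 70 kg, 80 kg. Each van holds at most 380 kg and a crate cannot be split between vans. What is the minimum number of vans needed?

3

Total = 280 + 270 + 120 + 90 + 80 + 70 + 60 = 970 kg.
Lower bound: ⌈970/380⌉ = 3 vans.
A packing using 3 vans:
  van 1: 280 + 90 = 370
  van 2: 270 + 80 = 350
  van 3: 120 + 70 + 60 = 250
This matches the lower bound, so 3 is optimal.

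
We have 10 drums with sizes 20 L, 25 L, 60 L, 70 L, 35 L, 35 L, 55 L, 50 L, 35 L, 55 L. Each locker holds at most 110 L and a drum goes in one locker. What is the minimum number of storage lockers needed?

Total = 70 + 60 + 55 + 55 + 50 + 35 + 35 + 35 + 25 + 20 = 440 L.
Lower bound: ⌈440/110⌉ = 4 storage lockers.
A packing using 5 storage lockers:
  locker 1: 70 + 35 = 105
  locker 2: 60 + 50 = 110
  locker 3: 55 + 55 = 110
  locker 4: 35 + 35 + 25 = 95
  locker 5: 20 = 20
No arrangement into 4 storage lockers stays within capacity, so 5 is optimal.

5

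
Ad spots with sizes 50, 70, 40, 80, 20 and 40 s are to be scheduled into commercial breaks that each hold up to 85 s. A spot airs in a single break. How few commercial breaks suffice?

Total = 80 + 70 + 50 + 40 + 40 + 20 = 300 s.
Lower bound: ⌈300/85⌉ = 4 commercial breaks.
A packing using 4 commercial breaks:
  break 1: 80 = 80
  break 2: 70 = 70
  break 3: 50 + 20 = 70
  break 4: 40 + 40 = 80
This matches the lower bound, so 4 is optimal.

4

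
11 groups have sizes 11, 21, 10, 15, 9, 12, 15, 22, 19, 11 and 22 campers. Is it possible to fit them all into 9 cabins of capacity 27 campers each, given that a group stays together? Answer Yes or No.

Yes

A valid assignment using 8 cabins:
  cabin 1: 22 = 22
  cabin 2: 22 = 22
  cabin 3: 21 = 21
  cabin 4: 19 = 19
  cabin 5: 15 + 12 = 27
  cabin 6: 15 + 11 = 26
  cabin 7: 11 + 10 = 21
  cabin 8: 9 = 9
That uses only 8 ≤ 9, so 9 cabins are enough.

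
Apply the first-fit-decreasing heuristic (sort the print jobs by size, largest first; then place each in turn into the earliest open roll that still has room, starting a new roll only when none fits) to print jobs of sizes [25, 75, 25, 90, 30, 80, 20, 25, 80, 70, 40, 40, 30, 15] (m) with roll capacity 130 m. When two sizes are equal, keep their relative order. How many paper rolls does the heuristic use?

Sorted descending: 90, 80, 80, 75, 70, 40, 40, 30, 30, 25, 25, 25, 20, 15.
  90 → roll 1 (new)  [load 90/130]
  80 → roll 2 (new)  [load 80/130]
  80 → roll 3 (new)  [load 80/130]
  75 → roll 4 (new)  [load 75/130]
  70 → roll 5 (new)  [load 70/130]
  40 → roll 1  [load 130/130]
  40 → roll 2  [load 120/130]
  30 → roll 3  [load 110/130]
  30 → roll 4  [load 105/130]
  25 → roll 4  [load 130/130]
  25 → roll 5  [load 95/130]
  25 → roll 5  [load 120/130]
  20 → roll 3  [load 130/130]
  15 → roll 6 (new)  [load 15/130]
6 paper rolls opened.

6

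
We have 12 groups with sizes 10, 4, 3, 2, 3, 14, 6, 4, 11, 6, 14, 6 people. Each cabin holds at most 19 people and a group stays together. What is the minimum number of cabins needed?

5

Total = 14 + 14 + 11 + 10 + 6 + 6 + 6 + 4 + 4 + 3 + 3 + 2 = 83 people.
Lower bound: ⌈83/19⌉ = 5 cabins.
A packing using 5 cabins:
  cabin 1: 14 + 4 = 18
  cabin 2: 14 + 4 = 18
  cabin 3: 11 + 6 + 2 = 19
  cabin 4: 10 + 6 + 3 = 19
  cabin 5: 6 + 3 = 9
This matches the lower bound, so 5 is optimal.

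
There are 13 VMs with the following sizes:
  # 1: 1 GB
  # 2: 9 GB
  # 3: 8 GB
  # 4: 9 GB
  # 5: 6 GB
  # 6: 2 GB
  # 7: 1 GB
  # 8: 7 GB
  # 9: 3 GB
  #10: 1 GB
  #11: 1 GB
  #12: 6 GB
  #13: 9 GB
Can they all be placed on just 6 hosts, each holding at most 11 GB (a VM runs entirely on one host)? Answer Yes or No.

Total = 63 GB; ⌈63/11⌉ = 6.
7 VMs each exceed half the capacity and cannot share a host, forcing at least 7 hosts.
At least 7 hosts are required, but only 6 are allowed.

No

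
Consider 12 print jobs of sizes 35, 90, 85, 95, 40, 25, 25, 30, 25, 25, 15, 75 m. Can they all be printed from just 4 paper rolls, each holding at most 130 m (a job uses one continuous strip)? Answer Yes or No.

No

Total = 565 m; ⌈565/130⌉ = 5.
At least 5 paper rolls are required, but only 4 are allowed.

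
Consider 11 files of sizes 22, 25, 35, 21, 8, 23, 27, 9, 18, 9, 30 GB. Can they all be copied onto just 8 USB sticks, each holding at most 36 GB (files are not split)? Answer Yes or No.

Yes

A valid assignment using 8 USB sticks:
  USB stick 1: 35 = 35
  USB stick 2: 30 = 30
  USB stick 3: 27 + 9 = 36
  USB stick 4: 25 + 9 = 34
  USB stick 5: 23 + 8 = 31
  USB stick 6: 22 = 22
  USB stick 7: 21 = 21
  USB stick 8: 18 = 18
Every load is within 36 GB, so 8 USB sticks suffice.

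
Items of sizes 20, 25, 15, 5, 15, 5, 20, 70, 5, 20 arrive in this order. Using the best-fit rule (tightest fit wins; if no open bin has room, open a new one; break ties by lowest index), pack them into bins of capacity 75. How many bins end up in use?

3

  20 → bin 1 (new)  [load 20/75]
  25 → bin 1  [load 45/75]
  15 → bin 1  [load 60/75]
  5 → bin 1  [load 65/75]
  15 → bin 2 (new)  [load 15/75]
  5 → bin 1  [load 70/75]
  20 → bin 2  [load 35/75]
  70 → bin 3 (new)  [load 70/75]
  5 → bin 1  [load 75/75]
  20 → bin 2  [load 55/75]
3 bins opened.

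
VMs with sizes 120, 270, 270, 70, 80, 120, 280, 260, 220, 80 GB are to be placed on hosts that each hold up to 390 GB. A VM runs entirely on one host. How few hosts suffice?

Total = 280 + 270 + 270 + 260 + 220 + 120 + 120 + 80 + 80 + 70 = 1770 GB.
Lower bound: ⌈1770/390⌉ = 5 hosts.
A packing using 5 hosts:
  host 1: 280 + 80 = 360
  host 2: 270 + 120 = 390
  host 3: 270 + 120 = 390
  host 4: 260 + 80 = 340
  host 5: 220 + 70 = 290
This matches the lower bound, so 5 is optimal.

5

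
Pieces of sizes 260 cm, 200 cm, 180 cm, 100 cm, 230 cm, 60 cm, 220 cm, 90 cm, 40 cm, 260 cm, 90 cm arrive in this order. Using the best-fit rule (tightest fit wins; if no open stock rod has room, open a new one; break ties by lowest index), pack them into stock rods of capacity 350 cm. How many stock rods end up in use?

6

  260 → stock rod 1 (new)  [load 260/350]
  200 → stock rod 2 (new)  [load 200/350]
  180 → stock rod 3 (new)  [load 180/350]
  100 → stock rod 2  [load 300/350]
  230 → stock rod 4 (new)  [load 230/350]
  60 → stock rod 1  [load 320/350]
  220 → stock rod 5 (new)  [load 220/350]
  90 → stock rod 4  [load 320/350]
  40 → stock rod 2  [load 340/350]
  260 → stock rod 6 (new)  [load 260/350]
  90 → stock rod 6  [load 350/350]
6 stock rods opened.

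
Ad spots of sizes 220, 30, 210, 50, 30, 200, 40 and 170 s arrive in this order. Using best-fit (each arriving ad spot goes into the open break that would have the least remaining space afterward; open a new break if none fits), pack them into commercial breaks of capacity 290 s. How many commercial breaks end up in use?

4

  220 → break 1 (new)  [load 220/290]
  30 → break 1  [load 250/290]
  210 → break 2 (new)  [load 210/290]
  50 → break 2  [load 260/290]
  30 → break 2  [load 290/290]
  200 → break 3 (new)  [load 200/290]
  40 → break 1  [load 290/290]
  170 → break 4 (new)  [load 170/290]
4 commercial breaks opened.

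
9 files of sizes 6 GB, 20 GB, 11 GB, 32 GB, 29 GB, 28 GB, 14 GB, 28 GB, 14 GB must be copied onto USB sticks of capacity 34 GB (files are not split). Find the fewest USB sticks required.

6

Total = 32 + 29 + 28 + 28 + 20 + 14 + 14 + 11 + 6 = 182 GB.
Lower bound: ⌈182/34⌉ = 6 USB sticks.
A packing using 6 USB sticks:
  USB stick 1: 32 = 32
  USB stick 2: 29 = 29
  USB stick 3: 28 + 6 = 34
  USB stick 4: 28 = 28
  USB stick 5: 20 + 14 = 34
  USB stick 6: 14 + 11 = 25
This matches the lower bound, so 6 is optimal.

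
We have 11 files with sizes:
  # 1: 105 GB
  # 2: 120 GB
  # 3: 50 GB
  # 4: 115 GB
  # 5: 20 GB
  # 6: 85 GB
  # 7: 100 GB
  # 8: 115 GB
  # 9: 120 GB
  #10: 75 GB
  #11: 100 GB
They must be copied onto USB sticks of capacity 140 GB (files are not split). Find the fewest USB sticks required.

Total = 120 + 120 + 115 + 115 + 105 + 100 + 100 + 85 + 75 + 50 + 20 = 1005 GB.
Lower bound: ⌈1005/140⌉ = 8 USB sticks.
Also, 9 files each exceed 70 GB, and no two of those can share a USB stick, so at least 9 USB sticks are needed.
A packing using 9 USB sticks:
  USB stick 1: 120 + 20 = 140
  USB stick 2: 120 = 120
  USB stick 3: 115 = 115
  USB stick 4: 115 = 115
  USB stick 5: 105 = 105
  USB stick 6: 100 = 100
  USB stick 7: 100 = 100
  USB stick 8: 85 + 50 = 135
  USB stick 9: 75 = 75
This matches the lower bound, so 9 is optimal.

9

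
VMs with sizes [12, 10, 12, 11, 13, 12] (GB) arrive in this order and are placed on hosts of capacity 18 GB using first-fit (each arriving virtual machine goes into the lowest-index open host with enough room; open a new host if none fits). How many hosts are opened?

6

  12 → host 1 (new)  [load 12/18]
  10 → host 2 (new)  [load 10/18]
  12 → host 3 (new)  [load 12/18]
  11 → host 4 (new)  [load 11/18]
  13 → host 5 (new)  [load 13/18]
  12 → host 6 (new)  [load 12/18]
6 hosts opened.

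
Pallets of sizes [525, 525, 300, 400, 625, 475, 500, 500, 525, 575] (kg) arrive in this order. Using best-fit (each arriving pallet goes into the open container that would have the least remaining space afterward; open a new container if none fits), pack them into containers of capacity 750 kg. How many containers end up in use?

  525 → container 1 (new)  [load 525/750]
  525 → container 2 (new)  [load 525/750]
  300 → container 3 (new)  [load 300/750]
  400 → container 3  [load 700/750]
  625 → container 4 (new)  [load 625/750]
  475 → container 5 (new)  [load 475/750]
  500 → container 6 (new)  [load 500/750]
  500 → container 7 (new)  [load 500/750]
  525 → container 8 (new)  [load 525/750]
  575 → container 9 (new)  [load 575/750]
9 containers opened.

9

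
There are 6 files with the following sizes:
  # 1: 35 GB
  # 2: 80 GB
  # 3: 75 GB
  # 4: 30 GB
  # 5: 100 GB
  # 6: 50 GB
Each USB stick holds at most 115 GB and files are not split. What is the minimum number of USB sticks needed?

Total = 100 + 80 + 75 + 50 + 35 + 30 = 370 GB.
Lower bound: ⌈370/115⌉ = 4 USB sticks.
A packing using 4 USB sticks:
  USB stick 1: 100 = 100
  USB stick 2: 80 + 35 = 115
  USB stick 3: 75 + 30 = 105
  USB stick 4: 50 = 50
This matches the lower bound, so 4 is optimal.

4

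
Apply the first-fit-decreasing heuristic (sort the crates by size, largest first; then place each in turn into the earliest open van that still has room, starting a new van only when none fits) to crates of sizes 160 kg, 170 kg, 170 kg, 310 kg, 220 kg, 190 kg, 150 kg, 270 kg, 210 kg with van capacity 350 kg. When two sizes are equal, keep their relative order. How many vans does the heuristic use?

Sorted descending: 310, 270, 220, 210, 190, 170, 170, 160, 150.
  310 → van 1 (new)  [load 310/350]
  270 → van 2 (new)  [load 270/350]
  220 → van 3 (new)  [load 220/350]
  210 → van 4 (new)  [load 210/350]
  190 → van 5 (new)  [load 190/350]
  170 → van 6 (new)  [load 170/350]
  170 → van 6  [load 340/350]
  160 → van 5  [load 350/350]
  150 → van 7 (new)  [load 150/350]
7 vans opened.

7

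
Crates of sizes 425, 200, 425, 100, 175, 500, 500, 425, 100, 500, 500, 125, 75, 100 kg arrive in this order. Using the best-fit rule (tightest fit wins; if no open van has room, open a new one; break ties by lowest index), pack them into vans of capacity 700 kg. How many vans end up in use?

  425 → van 1 (new)  [load 425/700]
  200 → van 1  [load 625/700]
  425 → van 2 (new)  [load 425/700]
  100 → van 2  [load 525/700]
  175 → van 2  [load 700/700]
  500 → van 3 (new)  [load 500/700]
  500 → van 4 (new)  [load 500/700]
  425 → van 5 (new)  [load 425/700]
  100 → van 3  [load 600/700]
  500 → van 6 (new)  [load 500/700]
  500 → van 7 (new)  [load 500/700]
  125 → van 4  [load 625/700]
  75 → van 1  [load 700/700]
  100 → van 3  [load 700/700]
7 vans opened.

7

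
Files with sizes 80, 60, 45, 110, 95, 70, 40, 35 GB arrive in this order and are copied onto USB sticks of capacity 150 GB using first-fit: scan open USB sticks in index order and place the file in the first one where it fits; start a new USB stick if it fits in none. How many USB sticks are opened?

4

  80 → USB stick 1 (new)  [load 80/150]
  60 → USB stick 1  [load 140/150]
  45 → USB stick 2 (new)  [load 45/150]
  110 → USB stick 3 (new)  [load 110/150]
  95 → USB stick 2  [load 140/150]
  70 → USB stick 4 (new)  [load 70/150]
  40 → USB stick 3  [load 150/150]
  35 → USB stick 4  [load 105/150]
4 USB sticks opened.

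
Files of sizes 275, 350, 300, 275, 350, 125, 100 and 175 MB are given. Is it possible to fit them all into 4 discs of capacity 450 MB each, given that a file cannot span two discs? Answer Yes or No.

Total = 1950 MB; ⌈1950/450⌉ = 5.
At least 5 discs are required, but only 4 are allowed.

No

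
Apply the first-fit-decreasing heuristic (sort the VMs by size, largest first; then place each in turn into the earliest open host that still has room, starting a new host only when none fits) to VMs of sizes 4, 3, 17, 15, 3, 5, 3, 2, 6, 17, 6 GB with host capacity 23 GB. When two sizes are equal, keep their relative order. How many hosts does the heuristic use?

Sorted descending: 17, 17, 15, 6, 6, 5, 4, 3, 3, 3, 2.
  17 → host 1 (new)  [load 17/23]
  17 → host 2 (new)  [load 17/23]
  15 → host 3 (new)  [load 15/23]
  6 → host 1  [load 23/23]
  6 → host 2  [load 23/23]
  5 → host 3  [load 20/23]
  4 → host 4 (new)  [load 4/23]
  3 → host 3  [load 23/23]
  3 → host 4  [load 7/23]
  3 → host 4  [load 10/23]
  2 → host 4  [load 12/23]
4 hosts opened.

4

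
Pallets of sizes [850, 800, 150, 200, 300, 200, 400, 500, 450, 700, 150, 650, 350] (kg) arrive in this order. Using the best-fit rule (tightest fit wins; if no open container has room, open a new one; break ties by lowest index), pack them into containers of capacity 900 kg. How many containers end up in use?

  850 → container 1 (new)  [load 850/900]
  800 → container 2 (new)  [load 800/900]
  150 → container 3 (new)  [load 150/900]
  200 → container 3  [load 350/900]
  300 → container 3  [load 650/900]
  200 → container 3  [load 850/900]
  400 → container 4 (new)  [load 400/900]
  500 → container 4  [load 900/900]
  450 → container 5 (new)  [load 450/900]
  700 → container 6 (new)  [load 700/900]
  150 → container 6  [load 850/900]
  650 → container 7 (new)  [load 650/900]
  350 → container 5  [load 800/900]
7 containers opened.

7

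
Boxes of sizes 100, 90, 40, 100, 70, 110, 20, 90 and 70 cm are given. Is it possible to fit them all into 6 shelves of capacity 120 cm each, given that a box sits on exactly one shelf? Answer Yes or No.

No

Total = 690 cm; ⌈690/120⌉ = 6.
7 boxes each exceed half the capacity and cannot share a shelf, forcing at least 7 shelves.
At least 7 shelves are required, but only 6 are allowed.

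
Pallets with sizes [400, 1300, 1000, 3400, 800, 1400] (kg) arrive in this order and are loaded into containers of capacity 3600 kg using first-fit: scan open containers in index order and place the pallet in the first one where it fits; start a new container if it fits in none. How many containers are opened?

  400 → container 1 (new)  [load 400/3600]
  1300 → container 1  [load 1700/3600]
  1000 → container 1  [load 2700/3600]
  3400 → container 2 (new)  [load 3400/3600]
  800 → container 1  [load 3500/3600]
  1400 → container 3 (new)  [load 1400/3600]
3 containers opened.

3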